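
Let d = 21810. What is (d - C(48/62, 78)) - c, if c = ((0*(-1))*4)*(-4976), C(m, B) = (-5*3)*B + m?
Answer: 712356/31 ≈ 22979.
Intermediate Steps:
C(m, B) = m - 15*B (C(m, B) = -15*B + m = m - 15*B)
c = 0 (c = (0*4)*(-4976) = 0*(-4976) = 0)
(d - C(48/62, 78)) - c = (21810 - (48/62 - 15*78)) - 1*0 = (21810 - (48*(1/62) - 1170)) + 0 = (21810 - (24/31 - 1170)) + 0 = (21810 - 1*(-36246/31)) + 0 = (21810 + 36246/31) + 0 = 712356/31 + 0 = 712356/31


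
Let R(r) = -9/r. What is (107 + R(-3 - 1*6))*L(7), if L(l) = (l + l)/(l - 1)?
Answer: 252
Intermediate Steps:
L(l) = 2*l/(-1 + l) (L(l) = (2*l)/(-1 + l) = 2*l/(-1 + l))
(107 + R(-3 - 1*6))*L(7) = (107 - 9/(-3 - 1*6))*(2*7/(-1 + 7)) = (107 - 9/(-3 - 6))*(2*7/6) = (107 - 9/(-9))*(2*7*(⅙)) = (107 - 9*(-⅑))*(7/3) = (107 + 1)*(7/3) = 108*(7/3) = 252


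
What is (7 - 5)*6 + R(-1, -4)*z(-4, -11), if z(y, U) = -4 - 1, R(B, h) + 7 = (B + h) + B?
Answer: 77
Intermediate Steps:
R(B, h) = -7 + h + 2*B (R(B, h) = -7 + ((B + h) + B) = -7 + (h + 2*B) = -7 + h + 2*B)
z(y, U) = -5
(7 - 5)*6 + R(-1, -4)*z(-4, -11) = (7 - 5)*6 + (-7 - 4 + 2*(-1))*(-5) = 2*6 + (-7 - 4 - 2)*(-5) = 12 - 13*(-5) = 12 + 65 = 77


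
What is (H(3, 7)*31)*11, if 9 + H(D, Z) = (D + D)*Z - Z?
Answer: 8866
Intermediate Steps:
H(D, Z) = -9 - Z + 2*D*Z (H(D, Z) = -9 + ((D + D)*Z - Z) = -9 + ((2*D)*Z - Z) = -9 + (2*D*Z - Z) = -9 + (-Z + 2*D*Z) = -9 - Z + 2*D*Z)
(H(3, 7)*31)*11 = ((-9 - 1*7 + 2*3*7)*31)*11 = ((-9 - 7 + 42)*31)*11 = (26*31)*11 = 806*11 = 8866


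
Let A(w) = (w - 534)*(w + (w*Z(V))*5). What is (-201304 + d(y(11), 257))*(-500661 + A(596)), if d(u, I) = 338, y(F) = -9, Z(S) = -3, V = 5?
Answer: 204581177374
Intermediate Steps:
A(w) = -14*w*(-534 + w) (A(w) = (w - 534)*(w + (w*(-3))*5) = (-534 + w)*(w - 3*w*5) = (-534 + w)*(w - 15*w) = (-534 + w)*(-14*w) = -14*w*(-534 + w))
(-201304 + d(y(11), 257))*(-500661 + A(596)) = (-201304 + 338)*(-500661 + 14*596*(534 - 1*596)) = -200966*(-500661 + 14*596*(534 - 596)) = -200966*(-500661 + 14*596*(-62)) = -200966*(-500661 - 517328) = -200966*(-1017989) = 204581177374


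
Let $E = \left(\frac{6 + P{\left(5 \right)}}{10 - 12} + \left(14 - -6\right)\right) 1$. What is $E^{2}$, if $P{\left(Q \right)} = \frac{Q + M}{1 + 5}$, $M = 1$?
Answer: $\frac{1089}{4} \approx 272.25$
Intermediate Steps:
$P{\left(Q \right)} = \frac{1}{6} + \frac{Q}{6}$ ($P{\left(Q \right)} = \frac{Q + 1}{1 + 5} = \frac{1 + Q}{6} = \left(1 + Q\right) \frac{1}{6} = \frac{1}{6} + \frac{Q}{6}$)
$E = \frac{33}{2}$ ($E = \left(\frac{6 + \left(\frac{1}{6} + \frac{1}{6} \cdot 5\right)}{10 - 12} + \left(14 - -6\right)\right) 1 = \left(\frac{6 + \left(\frac{1}{6} + \frac{5}{6}\right)}{-2} + \left(14 + 6\right)\right) 1 = \left(\left(6 + 1\right) \left(- \frac{1}{2}\right) + 20\right) 1 = \left(7 \left(- \frac{1}{2}\right) + 20\right) 1 = \left(- \frac{7}{2} + 20\right) 1 = \frac{33}{2} \cdot 1 = \frac{33}{2} \approx 16.5$)
$E^{2} = \left(\frac{33}{2}\right)^{2} = \frac{1089}{4}$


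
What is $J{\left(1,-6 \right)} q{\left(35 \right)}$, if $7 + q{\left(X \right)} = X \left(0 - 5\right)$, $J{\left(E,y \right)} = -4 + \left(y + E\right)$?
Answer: $1638$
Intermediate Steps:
$J{\left(E,y \right)} = -4 + E + y$ ($J{\left(E,y \right)} = -4 + \left(E + y\right) = -4 + E + y$)
$q{\left(X \right)} = -7 - 5 X$ ($q{\left(X \right)} = -7 + X \left(0 - 5\right) = -7 + X \left(-5\right) = -7 - 5 X$)
$J{\left(1,-6 \right)} q{\left(35 \right)} = \left(-4 + 1 - 6\right) \left(-7 - 175\right) = - 9 \left(-7 - 175\right) = \left(-9\right) \left(-182\right) = 1638$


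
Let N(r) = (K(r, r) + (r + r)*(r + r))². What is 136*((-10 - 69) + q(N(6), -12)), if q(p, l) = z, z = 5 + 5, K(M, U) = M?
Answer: -9384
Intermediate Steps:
N(r) = (r + 4*r²)² (N(r) = (r + (r + r)*(r + r))² = (r + (2*r)*(2*r))² = (r + 4*r²)²)
z = 10
q(p, l) = 10
136*((-10 - 69) + q(N(6), -12)) = 136*((-10 - 69) + 10) = 136*(-79 + 10) = 136*(-69) = -9384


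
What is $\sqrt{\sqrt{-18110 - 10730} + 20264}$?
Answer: $\sqrt{20264 + 2 i \sqrt{7210}} \approx 142.35 + 0.5965 i$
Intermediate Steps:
$\sqrt{\sqrt{-18110 - 10730} + 20264} = \sqrt{\sqrt{-28840} + 20264} = \sqrt{2 i \sqrt{7210} + 20264} = \sqrt{20264 + 2 i \sqrt{7210}}$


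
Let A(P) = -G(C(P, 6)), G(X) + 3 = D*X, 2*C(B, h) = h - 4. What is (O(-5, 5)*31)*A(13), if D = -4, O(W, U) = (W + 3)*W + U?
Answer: 3255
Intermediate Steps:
O(W, U) = U + W*(3 + W) (O(W, U) = (3 + W)*W + U = W*(3 + W) + U = U + W*(3 + W))
C(B, h) = -2 + h/2 (C(B, h) = (h - 4)/2 = (-4 + h)/2 = -2 + h/2)
G(X) = -3 - 4*X
A(P) = 7 (A(P) = -(-3 - 4*(-2 + (½)*6)) = -(-3 - 4*(-2 + 3)) = -(-3 - 4*1) = -(-3 - 4) = -1*(-7) = 7)
(O(-5, 5)*31)*A(13) = ((5 + (-5)² + 3*(-5))*31)*7 = ((5 + 25 - 15)*31)*7 = (15*31)*7 = 465*7 = 3255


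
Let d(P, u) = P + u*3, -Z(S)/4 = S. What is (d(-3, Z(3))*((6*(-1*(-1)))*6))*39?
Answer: -54756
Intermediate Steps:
Z(S) = -4*S
d(P, u) = P + 3*u
(d(-3, Z(3))*((6*(-1*(-1)))*6))*39 = ((-3 + 3*(-4*3))*((6*(-1*(-1)))*6))*39 = ((-3 + 3*(-12))*((6*1)*6))*39 = ((-3 - 36)*(6*6))*39 = -39*36*39 = -1404*39 = -54756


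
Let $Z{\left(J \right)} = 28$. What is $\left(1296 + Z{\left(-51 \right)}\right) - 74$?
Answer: $1250$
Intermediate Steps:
$\left(1296 + Z{\left(-51 \right)}\right) - 74 = \left(1296 + 28\right) - 74 = 1324 - 74 = 1250$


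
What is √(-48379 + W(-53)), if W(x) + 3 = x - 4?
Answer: I*√48439 ≈ 220.09*I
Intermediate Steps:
W(x) = -7 + x (W(x) = -3 + (x - 4) = -3 + (-4 + x) = -7 + x)
√(-48379 + W(-53)) = √(-48379 + (-7 - 53)) = √(-48379 - 60) = √(-48439) = I*√48439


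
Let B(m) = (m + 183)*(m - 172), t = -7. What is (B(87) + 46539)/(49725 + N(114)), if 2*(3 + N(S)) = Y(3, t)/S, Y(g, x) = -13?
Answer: 5378292/11336603 ≈ 0.47442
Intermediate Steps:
N(S) = -3 - 13/(2*S) (N(S) = -3 + (-13/S)/2 = -3 - 13/(2*S))
B(m) = (-172 + m)*(183 + m) (B(m) = (183 + m)*(-172 + m) = (-172 + m)*(183 + m))
(B(87) + 46539)/(49725 + N(114)) = ((-31476 + 87² + 11*87) + 46539)/(49725 + (-3 - 13/2/114)) = ((-31476 + 7569 + 957) + 46539)/(49725 + (-3 - 13/2*1/114)) = (-22950 + 46539)/(49725 + (-3 - 13/228)) = 23589/(49725 - 697/228) = 23589/(11336603/228) = 23589*(228/11336603) = 5378292/11336603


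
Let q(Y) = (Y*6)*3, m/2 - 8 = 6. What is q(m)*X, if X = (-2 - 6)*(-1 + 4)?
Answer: -12096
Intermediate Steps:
m = 28 (m = 16 + 2*6 = 16 + 12 = 28)
q(Y) = 18*Y (q(Y) = (6*Y)*3 = 18*Y)
X = -24 (X = -8*3 = -24)
q(m)*X = (18*28)*(-24) = 504*(-24) = -12096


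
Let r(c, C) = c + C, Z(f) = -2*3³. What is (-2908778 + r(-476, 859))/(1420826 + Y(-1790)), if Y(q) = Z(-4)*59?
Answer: -83097/40504 ≈ -2.0516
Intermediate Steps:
Z(f) = -54 (Z(f) = -2*27 = -54)
Y(q) = -3186 (Y(q) = -54*59 = -3186)
r(c, C) = C + c
(-2908778 + r(-476, 859))/(1420826 + Y(-1790)) = (-2908778 + (859 - 476))/(1420826 - 3186) = (-2908778 + 383)/1417640 = -2908395*1/1417640 = -83097/40504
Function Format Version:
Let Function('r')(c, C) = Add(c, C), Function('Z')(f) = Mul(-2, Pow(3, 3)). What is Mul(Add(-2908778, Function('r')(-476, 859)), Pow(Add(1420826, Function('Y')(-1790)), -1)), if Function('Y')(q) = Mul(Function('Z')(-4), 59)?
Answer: Rational(-83097, 40504) ≈ -2.0516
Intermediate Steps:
Function('Z')(f) = -54 (Function('Z')(f) = Mul(-2, 27) = -54)
Function('Y')(q) = -3186 (Function('Y')(q) = Mul(-54, 59) = -3186)
Function('r')(c, C) = Add(C, c)
Mul(Add(-2908778, Function('r')(-476, 859)), Pow(Add(1420826, Function('Y')(-1790)), -1)) = Mul(Add(-2908778, Add(859, -476)), Pow(Add(1420826, -3186), -1)) = Mul(Add(-2908778, 383), Pow(1417640, -1)) = Mul(-2908395, Rational(1, 1417640)) = Rational(-83097, 40504)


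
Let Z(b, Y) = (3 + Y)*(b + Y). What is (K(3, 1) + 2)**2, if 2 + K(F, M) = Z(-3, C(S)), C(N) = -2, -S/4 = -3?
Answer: 25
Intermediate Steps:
S = 12 (S = -4*(-3) = 12)
Z(b, Y) = (3 + Y)*(Y + b)
K(F, M) = -7 (K(F, M) = -2 + ((-2)**2 + 3*(-2) + 3*(-3) - 2*(-3)) = -2 + (4 - 6 - 9 + 6) = -2 - 5 = -7)
(K(3, 1) + 2)**2 = (-7 + 2)**2 = (-5)**2 = 25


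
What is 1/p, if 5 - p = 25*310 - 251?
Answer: -1/7494 ≈ -0.00013344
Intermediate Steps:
p = -7494 (p = 5 - (25*310 - 251) = 5 - (7750 - 251) = 5 - 1*7499 = 5 - 7499 = -7494)
1/p = 1/(-7494) = -1/7494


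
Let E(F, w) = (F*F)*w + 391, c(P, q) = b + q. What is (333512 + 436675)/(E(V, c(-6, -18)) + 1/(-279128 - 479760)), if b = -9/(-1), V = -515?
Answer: -584485672056/1811187902993 ≈ -0.32271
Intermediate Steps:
b = 9 (b = -9*(-1) = 9)
c(P, q) = 9 + q
E(F, w) = 391 + w*F² (E(F, w) = F²*w + 391 = w*F² + 391 = 391 + w*F²)
(333512 + 436675)/(E(V, c(-6, -18)) + 1/(-279128 - 479760)) = (333512 + 436675)/((391 + (9 - 18)*(-515)²) + 1/(-279128 - 479760)) = 770187/((391 - 9*265225) + 1/(-758888)) = 770187/((391 - 2387025) - 1/758888) = 770187/(-2386634 - 1/758888) = 770187/(-1811187902993/758888) = 770187*(-758888/1811187902993) = -584485672056/1811187902993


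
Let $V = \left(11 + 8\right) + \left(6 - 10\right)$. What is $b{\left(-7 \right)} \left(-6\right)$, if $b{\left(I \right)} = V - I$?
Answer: $-132$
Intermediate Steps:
$V = 15$ ($V = 19 + \left(6 - 10\right) = 19 - 4 = 15$)
$b{\left(I \right)} = 15 - I$
$b{\left(-7 \right)} \left(-6\right) = \left(15 - -7\right) \left(-6\right) = \left(15 + 7\right) \left(-6\right) = 22 \left(-6\right) = -132$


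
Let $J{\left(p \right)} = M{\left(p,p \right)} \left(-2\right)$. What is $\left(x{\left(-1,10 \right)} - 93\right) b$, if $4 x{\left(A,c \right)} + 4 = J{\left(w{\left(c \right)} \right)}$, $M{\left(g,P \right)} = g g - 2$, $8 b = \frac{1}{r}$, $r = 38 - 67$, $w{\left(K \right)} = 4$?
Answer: $\frac{101}{232} \approx 0.43534$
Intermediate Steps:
$r = -29$ ($r = 38 - 67 = -29$)
$b = - \frac{1}{232}$ ($b = \frac{1}{8 \left(-29\right)} = \frac{1}{8} \left(- \frac{1}{29}\right) = - \frac{1}{232} \approx -0.0043103$)
$M{\left(g,P \right)} = -2 + g^{2}$ ($M{\left(g,P \right)} = g^{2} - 2 = -2 + g^{2}$)
$J{\left(p \right)} = 4 - 2 p^{2}$ ($J{\left(p \right)} = \left(-2 + p^{2}\right) \left(-2\right) = 4 - 2 p^{2}$)
$x{\left(A,c \right)} = -8$ ($x{\left(A,c \right)} = -1 + \frac{4 - 2 \cdot 4^{2}}{4} = -1 + \frac{4 - 32}{4} = -1 + \frac{1}{4} \left(-28\right) = -1 - 7 = -8$)
$\left(x{\left(-1,10 \right)} - 93\right) b = \left(-8 - 93\right) \left(- \frac{1}{232}\right) = \left(-101\right) \left(- \frac{1}{232}\right) = \frac{101}{232}$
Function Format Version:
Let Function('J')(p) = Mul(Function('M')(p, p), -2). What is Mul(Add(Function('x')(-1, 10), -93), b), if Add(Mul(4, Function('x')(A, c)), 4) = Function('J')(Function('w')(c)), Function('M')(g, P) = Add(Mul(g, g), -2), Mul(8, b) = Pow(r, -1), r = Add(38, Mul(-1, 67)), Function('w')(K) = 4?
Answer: Rational(101, 232) ≈ 0.43534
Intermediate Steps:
r = -29 (r = Add(38, -67) = -29)
b = Rational(-1, 232) (b = Mul(Rational(1, 8), Pow(-29, -1)) = Mul(Rational(1, 8), Rational(-1, 29)) = Rational(-1, 232) ≈ -0.0043103)
Function('M')(g, P) = Add(-2, Pow(g, 2)) (Function('M')(g, P) = Add(Pow(g, 2), -2) = Add(-2, Pow(g, 2)))
Function('J')(p) = Add(4, Mul(-2, Pow(p, 2))) (Function('J')(p) = Mul(Add(-2, Pow(p, 2)), -2) = Add(4, Mul(-2, Pow(p, 2))))
Function('x')(A, c) = -8 (Function('x')(A, c) = Add(-1, Mul(Rational(1, 4), Add(4, Mul(-2, Pow(4, 2))))) = Add(-1, Mul(Rational(1, 4), Add(4, Mul(-2, 16)))) = Add(-1, Mul(Rational(1, 4), Add(4, -32))) = Add(-1, Mul(Rational(1, 4), -28)) = Add(-1, -7) = -8)
Mul(Add(Function('x')(-1, 10), -93), b) = Mul(Add(-8, -93), Rational(-1, 232)) = Mul(-101, Rational(-1, 232)) = Rational(101, 232)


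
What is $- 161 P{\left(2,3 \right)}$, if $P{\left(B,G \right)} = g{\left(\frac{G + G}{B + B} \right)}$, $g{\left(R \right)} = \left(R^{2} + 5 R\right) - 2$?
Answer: $- \frac{4991}{4} \approx -1247.8$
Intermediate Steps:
$g{\left(R \right)} = -2 + R^{2} + 5 R$
$P{\left(B,G \right)} = -2 + \frac{G^{2}}{B^{2}} + \frac{5 G}{B}$ ($P{\left(B,G \right)} = -2 + \left(\frac{G + G}{B + B}\right)^{2} + 5 \frac{G + G}{B + B} = -2 + \left(\frac{2 G}{2 B}\right)^{2} + 5 \frac{2 G}{2 B} = -2 + \left(2 G \frac{1}{2 B}\right)^{2} + 5 \cdot 2 G \frac{1}{2 B} = -2 + \left(\frac{G}{B}\right)^{2} + 5 \frac{G}{B} = -2 + \frac{G^{2}}{B^{2}} + \frac{5 G}{B}$)
$- 161 P{\left(2,3 \right)} = - 161 \left(-2 + \frac{3^{2}}{4} + 5 \cdot 3 \cdot \frac{1}{2}\right) = - 161 \left(-2 + \frac{1}{4} \cdot 9 + 5 \cdot 3 \cdot \frac{1}{2}\right) = - 161 \left(-2 + \frac{9}{4} + \frac{15}{2}\right) = \left(-161\right) \frac{31}{4} = - \frac{4991}{4}$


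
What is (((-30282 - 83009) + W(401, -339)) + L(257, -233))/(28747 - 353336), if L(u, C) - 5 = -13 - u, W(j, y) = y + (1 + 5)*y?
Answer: 115929/324589 ≈ 0.35716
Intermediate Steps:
W(j, y) = 7*y (W(j, y) = y + 6*y = 7*y)
L(u, C) = -8 - u (L(u, C) = 5 + (-13 - u) = -8 - u)
(((-30282 - 83009) + W(401, -339)) + L(257, -233))/(28747 - 353336) = (((-30282 - 83009) + 7*(-339)) + (-8 - 1*257))/(28747 - 353336) = ((-113291 - 2373) + (-8 - 257))/(-324589) = (-115664 - 265)*(-1/324589) = -115929*(-1/324589) = 115929/324589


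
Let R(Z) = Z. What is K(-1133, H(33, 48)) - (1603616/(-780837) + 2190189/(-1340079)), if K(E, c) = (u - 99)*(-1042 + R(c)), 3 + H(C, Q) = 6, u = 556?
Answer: -165614327472529124/348794422041 ≈ -4.7482e+5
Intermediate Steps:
H(C, Q) = 3 (H(C, Q) = -3 + 6 = 3)
K(E, c) = -476194 + 457*c (K(E, c) = (556 - 99)*(-1042 + c) = 457*(-1042 + c) = -476194 + 457*c)
K(-1133, H(33, 48)) - (1603616/(-780837) + 2190189/(-1340079)) = (-476194 + 457*3) - (1603616/(-780837) + 2190189/(-1340079)) = (-476194 + 1371) - (1603616*(-1/780837) + 2190189*(-1/1340079)) = -474823 - (-1603616/780837 - 730063/446693) = -474823 - 1*(-1286384244619/348794422041) = -474823 + 1286384244619/348794422041 = -165614327472529124/348794422041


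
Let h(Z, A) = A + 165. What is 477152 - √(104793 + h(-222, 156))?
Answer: 477152 - √105114 ≈ 4.7683e+5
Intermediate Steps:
h(Z, A) = 165 + A
477152 - √(104793 + h(-222, 156)) = 477152 - √(104793 + (165 + 156)) = 477152 - √(104793 + 321) = 477152 - √105114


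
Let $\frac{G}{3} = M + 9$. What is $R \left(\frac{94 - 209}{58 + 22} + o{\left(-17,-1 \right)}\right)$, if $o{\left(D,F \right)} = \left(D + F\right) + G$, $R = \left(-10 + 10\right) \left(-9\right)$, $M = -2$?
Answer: $0$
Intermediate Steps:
$R = 0$ ($R = 0 \left(-9\right) = 0$)
$G = 21$ ($G = 3 \left(-2 + 9\right) = 3 \cdot 7 = 21$)
$o{\left(D,F \right)} = 21 + D + F$ ($o{\left(D,F \right)} = \left(D + F\right) + 21 = 21 + D + F$)
$R \left(\frac{94 - 209}{58 + 22} + o{\left(-17,-1 \right)}\right) = 0 \left(\frac{94 - 209}{58 + 22} - -3\right) = 0 \left(- \frac{115}{80} + 3\right) = 0 \left(\left(-115\right) \frac{1}{80} + 3\right) = 0 \left(- \frac{23}{16} + 3\right) = 0 \cdot \frac{25}{16} = 0$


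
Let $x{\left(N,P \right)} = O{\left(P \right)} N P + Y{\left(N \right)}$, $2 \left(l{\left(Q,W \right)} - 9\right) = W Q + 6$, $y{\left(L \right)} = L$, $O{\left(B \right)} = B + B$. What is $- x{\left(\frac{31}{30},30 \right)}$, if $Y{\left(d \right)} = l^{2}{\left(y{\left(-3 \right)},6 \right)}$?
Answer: $-1869$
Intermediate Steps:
$O{\left(B \right)} = 2 B$
$l{\left(Q,W \right)} = 12 + \frac{Q W}{2}$ ($l{\left(Q,W \right)} = 9 + \frac{W Q + 6}{2} = 9 + \frac{Q W + 6}{2} = 9 + \frac{6 + Q W}{2} = 9 + \left(3 + \frac{Q W}{2}\right) = 12 + \frac{Q W}{2}$)
$Y{\left(d \right)} = 9$ ($Y{\left(d \right)} = \left(12 + \frac{1}{2} \left(-3\right) 6\right)^{2} = \left(12 - 9\right)^{2} = 3^{2} = 9$)
$x{\left(N,P \right)} = 9 + 2 N P^{2}$ ($x{\left(N,P \right)} = 2 P N P + 9 = 2 N P P + 9 = 2 N P^{2} + 9 = 9 + 2 N P^{2}$)
$- x{\left(\frac{31}{30},30 \right)} = - (9 + 2 \cdot \frac{31}{30} \cdot 30^{2}) = - (9 + 2 \cdot 31 \cdot \frac{1}{30} \cdot 900) = - (9 + 2 \cdot \frac{31}{30} \cdot 900) = - (9 + 1860) = \left(-1\right) 1869 = -1869$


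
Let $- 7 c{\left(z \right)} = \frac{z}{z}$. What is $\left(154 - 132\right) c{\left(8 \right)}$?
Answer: $- \frac{22}{7} \approx -3.1429$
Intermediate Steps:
$c{\left(z \right)} = - \frac{1}{7}$ ($c{\left(z \right)} = - \frac{z \frac{1}{z}}{7} = \left(- \frac{1}{7}\right) 1 = - \frac{1}{7}$)
$\left(154 - 132\right) c{\left(8 \right)} = \left(154 - 132\right) \left(- \frac{1}{7}\right) = 22 \left(- \frac{1}{7}\right) = - \frac{22}{7}$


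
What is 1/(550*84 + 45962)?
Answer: 1/92162 ≈ 1.0850e-5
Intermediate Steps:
1/(550*84 + 45962) = 1/(46200 + 45962) = 1/92162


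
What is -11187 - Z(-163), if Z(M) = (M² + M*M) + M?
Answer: -64162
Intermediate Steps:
Z(M) = M + 2*M² (Z(M) = (M² + M²) + M = 2*M² + M = M + 2*M²)
-11187 - Z(-163) = -11187 - (-163)*(1 + 2*(-163)) = -11187 - (-163)*(1 - 326) = -11187 - (-163)*(-325) = -11187 - 1*52975 = -11187 - 52975 = -64162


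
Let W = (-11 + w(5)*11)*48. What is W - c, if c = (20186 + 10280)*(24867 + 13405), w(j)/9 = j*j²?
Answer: -1165401280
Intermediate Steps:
w(j) = 9*j³ (w(j) = 9*(j*j²) = 9*j³)
W = 593472 (W = (-11 + (9*5³)*11)*48 = (-11 + (9*125)*11)*48 = (-11 + 1125*11)*48 = (-11 + 12375)*48 = 12364*48 = 593472)
c = 1165994752 (c = 30466*38272 = 1165994752)
W - c = 593472 - 1*1165994752 = 593472 - 1165994752 = -1165401280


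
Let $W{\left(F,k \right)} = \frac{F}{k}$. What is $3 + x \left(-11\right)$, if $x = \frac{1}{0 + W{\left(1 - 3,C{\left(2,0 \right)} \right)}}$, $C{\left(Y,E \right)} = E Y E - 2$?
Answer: $-8$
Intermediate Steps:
$C{\left(Y,E \right)} = -2 + Y E^{2}$ ($C{\left(Y,E \right)} = Y E^{2} - 2 = -2 + Y E^{2}$)
$x = 1$ ($x = \frac{1}{0 + \frac{1 - 3}{-2 + 2 \cdot 0^{2}}} = \frac{1}{0 - \frac{2}{-2 + 2 \cdot 0}} = \frac{1}{0 - \frac{2}{-2 + 0}} = \frac{1}{0 - \frac{2}{-2}} = \frac{1}{0 - -1} = \frac{1}{0 + 1} = 1^{-1} = 1$)
$3 + x \left(-11\right) = 3 + 1 \left(-11\right) = 3 - 11 = -8$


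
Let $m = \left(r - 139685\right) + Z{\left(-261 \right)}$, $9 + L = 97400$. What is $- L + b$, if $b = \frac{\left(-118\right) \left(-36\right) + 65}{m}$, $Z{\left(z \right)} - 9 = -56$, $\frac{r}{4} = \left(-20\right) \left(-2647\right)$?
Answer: $- \frac{7014874635}{72028} \approx -97391.0$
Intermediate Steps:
$L = 97391$ ($L = -9 + 97400 = 97391$)
$r = 211760$ ($r = 4 \left(\left(-20\right) \left(-2647\right)\right) = 4 \cdot 52940 = 211760$)
$Z{\left(z \right)} = -47$ ($Z{\left(z \right)} = 9 - 56 = -47$)
$m = 72028$ ($m = \left(211760 - 139685\right) - 47 = 72075 - 47 = 72028$)
$b = \frac{4313}{72028}$ ($b = \frac{\left(-118\right) \left(-36\right) + 65}{72028} = \left(4248 + 65\right) \frac{1}{72028} = 4313 \cdot \frac{1}{72028} = \frac{4313}{72028} \approx 0.059879$)
$- L + b = \left(-1\right) 97391 + \frac{4313}{72028} = -97391 + \frac{4313}{72028} = - \frac{7014874635}{72028}$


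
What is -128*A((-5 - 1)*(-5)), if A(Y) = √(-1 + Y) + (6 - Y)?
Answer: 3072 - 128*√29 ≈ 2382.7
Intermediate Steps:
A(Y) = 6 + √(-1 + Y) - Y
-128*A((-5 - 1)*(-5)) = -128*(6 + √(-1 + (-5 - 1)*(-5)) - (-5 - 1)*(-5)) = -128*(6 + √(-1 - 6*(-5)) - (-6)*(-5)) = -128*(6 + √(-1 + 30) - 1*30) = -128*(6 + √29 - 30) = -128*(-24 + √29) = 3072 - 128*√29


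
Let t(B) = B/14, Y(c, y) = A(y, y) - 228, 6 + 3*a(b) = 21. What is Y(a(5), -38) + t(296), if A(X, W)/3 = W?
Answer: -2246/7 ≈ -320.86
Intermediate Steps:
A(X, W) = 3*W
a(b) = 5 (a(b) = -2 + (⅓)*21 = -2 + 7 = 5)
Y(c, y) = -228 + 3*y (Y(c, y) = 3*y - 228 = -228 + 3*y)
t(B) = B/14 (t(B) = B*(1/14) = B/14)
Y(a(5), -38) + t(296) = (-228 + 3*(-38)) + (1/14)*296 = (-228 - 114) + 148/7 = -342 + 148/7 = -2246/7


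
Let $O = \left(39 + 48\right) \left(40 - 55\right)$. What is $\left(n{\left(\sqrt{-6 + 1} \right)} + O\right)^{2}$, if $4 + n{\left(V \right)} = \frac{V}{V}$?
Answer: $1710864$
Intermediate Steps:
$n{\left(V \right)} = -3$ ($n{\left(V \right)} = -4 + \frac{V}{V} = -4 + 1 = -3$)
$O = -1305$ ($O = 87 \left(-15\right) = -1305$)
$\left(n{\left(\sqrt{-6 + 1} \right)} + O\right)^{2} = \left(-3 - 1305\right)^{2} = \left(-1308\right)^{2} = 1710864$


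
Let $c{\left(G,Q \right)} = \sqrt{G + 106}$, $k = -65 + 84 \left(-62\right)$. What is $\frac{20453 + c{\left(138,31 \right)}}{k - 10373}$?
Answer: $- \frac{20453}{15646} - \frac{\sqrt{61}}{7823} \approx -1.3082$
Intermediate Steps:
$k = -5273$ ($k = -65 - 5208 = -5273$)
$c{\left(G,Q \right)} = \sqrt{106 + G}$
$\frac{20453 + c{\left(138,31 \right)}}{k - 10373} = \frac{20453 + \sqrt{106 + 138}}{-5273 - 10373} = \frac{20453 + \sqrt{244}}{-15646} = \left(20453 + 2 \sqrt{61}\right) \left(- \frac{1}{15646}\right) = - \frac{20453}{15646} - \frac{\sqrt{61}}{7823}$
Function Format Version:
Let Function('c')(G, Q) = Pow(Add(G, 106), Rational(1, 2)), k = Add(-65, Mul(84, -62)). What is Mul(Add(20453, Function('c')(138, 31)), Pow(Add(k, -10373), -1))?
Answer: Add(Rational(-20453, 15646), Mul(Rational(-1, 7823), Pow(61, Rational(1, 2)))) ≈ -1.3082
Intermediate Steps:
k = -5273 (k = Add(-65, -5208) = -5273)
Function('c')(G, Q) = Pow(Add(106, G), Rational(1, 2))
Mul(Add(20453, Function('c')(138, 31)), Pow(Add(k, -10373), -1)) = Mul(Add(20453, Pow(Add(106, 138), Rational(1, 2))), Pow(Add(-5273, -10373), -1)) = Mul(Add(20453, Pow(244, Rational(1, 2))), Pow(-15646, -1)) = Mul(Add(20453, Mul(2, Pow(61, Rational(1, 2)))), Rational(-1, 15646)) = Add(Rational(-20453, 15646), Mul(Rational(-1, 7823), Pow(61, Rational(1, 2))))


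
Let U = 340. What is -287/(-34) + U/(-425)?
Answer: 1299/170 ≈ 7.6412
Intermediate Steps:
-287/(-34) + U/(-425) = -287/(-34) + 340/(-425) = -287*(-1/34) + 340*(-1/425) = 287/34 - ⅘ = 1299/170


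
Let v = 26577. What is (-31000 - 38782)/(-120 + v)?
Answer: -69782/26457 ≈ -2.6376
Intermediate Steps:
(-31000 - 38782)/(-120 + v) = (-31000 - 38782)/(-120 + 26577) = -69782/26457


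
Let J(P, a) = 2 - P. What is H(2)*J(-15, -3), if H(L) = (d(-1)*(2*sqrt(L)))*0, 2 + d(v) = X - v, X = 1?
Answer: 0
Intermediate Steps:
d(v) = -1 - v (d(v) = -2 + (1 - v) = -1 - v)
H(L) = 0 (H(L) = ((-1 - 1*(-1))*(2*sqrt(L)))*0 = ((-1 + 1)*(2*sqrt(L)))*0 = (0*(2*sqrt(L)))*0 = 0*0 = 0)
H(2)*J(-15, -3) = 0*(2 - 1*(-15)) = 0*(2 + 15) = 0*17 = 0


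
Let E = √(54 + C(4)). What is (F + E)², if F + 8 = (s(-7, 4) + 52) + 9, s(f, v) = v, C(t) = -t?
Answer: 3299 + 570*√2 ≈ 4105.1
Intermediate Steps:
E = 5*√2 (E = √(54 - 1*4) = √(54 - 4) = √50 = 5*√2 ≈ 7.0711)
F = 57 (F = -8 + ((4 + 52) + 9) = -8 + (56 + 9) = -8 + 65 = 57)
(F + E)² = (57 + 5*√2)²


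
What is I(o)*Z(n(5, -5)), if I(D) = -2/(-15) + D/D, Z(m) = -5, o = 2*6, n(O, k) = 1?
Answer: -17/3 ≈ -5.6667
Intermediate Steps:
o = 12
I(D) = 17/15 (I(D) = -2*(-1/15) + 1 = 2/15 + 1 = 17/15)
I(o)*Z(n(5, -5)) = (17/15)*(-5) = -17/3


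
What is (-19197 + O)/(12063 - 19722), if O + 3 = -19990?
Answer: 39190/7659 ≈ 5.1169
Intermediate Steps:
O = -19993 (O = -3 - 19990 = -19993)
(-19197 + O)/(12063 - 19722) = (-19197 - 19993)/(12063 - 19722) = -39190/(-7659) = -39190*(-1/7659) = 39190/7659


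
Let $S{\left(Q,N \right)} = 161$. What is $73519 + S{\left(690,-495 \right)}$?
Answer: $73680$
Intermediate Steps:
$73519 + S{\left(690,-495 \right)} = 73519 + 161 = 73680$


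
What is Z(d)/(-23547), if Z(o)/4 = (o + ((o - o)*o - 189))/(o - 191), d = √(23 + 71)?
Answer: -144020/856804689 + 8*√94/856804689 ≈ -0.00016800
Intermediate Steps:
d = √94 ≈ 9.6954
Z(o) = 4*(-189 + o)/(-191 + o) (Z(o) = 4*((o + ((o - o)*o - 189))/(o - 191)) = 4*((o + (0*o - 189))/(-191 + o)) = 4*((o + (0 - 189))/(-191 + o)) = 4*((o - 189)/(-191 + o)) = 4*((-189 + o)/(-191 + o)) = 4*(-189 + o)/(-191 + o))
Z(d)/(-23547) = (4*(-189 + √94)/(-191 + √94))/(-23547) = (4*(-189 + √94)/(-191 + √94))*(-1/23547) = -4*(-189 + √94)/(23547*(-191 + √94))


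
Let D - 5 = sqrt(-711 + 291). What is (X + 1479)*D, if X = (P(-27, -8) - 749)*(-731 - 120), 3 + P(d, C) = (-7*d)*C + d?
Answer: 9755600 + 3902240*I*sqrt(105) ≈ 9.7556e+6 + 3.9986e+7*I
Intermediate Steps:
D = 5 + 2*I*sqrt(105) (D = 5 + sqrt(-711 + 291) = 5 + sqrt(-420) = 5 + 2*I*sqrt(105) ≈ 5.0 + 20.494*I)
P(d, C) = -3 + d - 7*C*d (P(d, C) = -3 + ((-7*d)*C + d) = -3 + (-7*C*d + d) = -3 + (d - 7*C*d) = -3 + d - 7*C*d)
X = 1949641 (X = ((-3 - 27 - 7*(-8)*(-27)) - 749)*(-731 - 120) = ((-3 - 27 - 1512) - 749)*(-851) = (-1542 - 749)*(-851) = -2291*(-851) = 1949641)
(X + 1479)*D = (1949641 + 1479)*(5 + 2*I*sqrt(105)) = 1951120*(5 + 2*I*sqrt(105)) = 9755600 + 3902240*I*sqrt(105)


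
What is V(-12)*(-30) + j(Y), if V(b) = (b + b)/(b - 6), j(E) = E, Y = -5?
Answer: -45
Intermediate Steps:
V(b) = 2*b/(-6 + b) (V(b) = (2*b)/(-6 + b) = 2*b/(-6 + b))
V(-12)*(-30) + j(Y) = (2*(-12)/(-6 - 12))*(-30) - 5 = (2*(-12)/(-18))*(-30) - 5 = (2*(-12)*(-1/18))*(-30) - 5 = (4/3)*(-30) - 5 = -40 - 5 = -45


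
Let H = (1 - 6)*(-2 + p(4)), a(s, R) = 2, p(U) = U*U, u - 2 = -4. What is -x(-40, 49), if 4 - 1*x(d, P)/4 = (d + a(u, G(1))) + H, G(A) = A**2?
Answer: -448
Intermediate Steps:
u = -2 (u = 2 - 4 = -2)
p(U) = U**2
H = -70 (H = (1 - 6)*(-2 + 4**2) = -5*(-2 + 16) = -5*14 = -70)
x(d, P) = 288 - 4*d (x(d, P) = 16 - 4*((d + 2) - 70) = 16 - 4*((2 + d) - 70) = 16 - 4*(-68 + d) = 16 + (272 - 4*d) = 288 - 4*d)
-x(-40, 49) = -(288 - 4*(-40)) = -(288 + 160) = -1*448 = -448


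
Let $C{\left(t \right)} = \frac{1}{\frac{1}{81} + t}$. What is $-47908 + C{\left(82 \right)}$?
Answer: $- \frac{318252763}{6643} \approx -47908.0$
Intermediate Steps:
$C{\left(t \right)} = \frac{1}{\frac{1}{81} + t}$
$-47908 + C{\left(82 \right)} = -47908 + \frac{81}{1 + 81 \cdot 82} = -47908 + \frac{81}{1 + 6642} = -47908 + \frac{81}{6643} = - \frac{318252763}{6643}$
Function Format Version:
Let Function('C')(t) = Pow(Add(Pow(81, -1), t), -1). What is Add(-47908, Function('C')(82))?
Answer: Rational(-318252763, 6643) ≈ -47908.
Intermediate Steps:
Function('C')(t) = Pow(Add(Rational(1, 81), t), -1)
Add(-47908, Function('C')(82)) = Add(-47908, Mul(81, Pow(Add(1, Mul(81, 82)), -1))) = Add(-47908, Mul(81, Pow(Add(1, 6642), -1))) = Add(-47908, Mul(81, Pow(6643, -1))) = Add(-47908, Mul(81, Rational(1, 6643))) = Add(-47908, Rational(81, 6643)) = Rational(-318252763, 6643)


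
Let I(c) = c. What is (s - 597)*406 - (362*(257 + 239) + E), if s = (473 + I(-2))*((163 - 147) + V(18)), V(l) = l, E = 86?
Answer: 6079664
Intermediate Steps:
s = 16014 (s = (473 - 2)*((163 - 147) + 18) = 471*(16 + 18) = 471*34 = 16014)
(s - 597)*406 - (362*(257 + 239) + E) = (16014 - 597)*406 - (362*(257 + 239) + 86) = 15417*406 - (362*496 + 86) = 6259302 - (179552 + 86) = 6259302 - 1*179638 = 6259302 - 179638 = 6079664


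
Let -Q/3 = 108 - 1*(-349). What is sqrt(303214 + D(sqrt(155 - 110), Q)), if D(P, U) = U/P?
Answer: sqrt(7580350 - 2285*sqrt(5))/5 ≈ 550.46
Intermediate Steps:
Q = -1371 (Q = -3*(108 - 1*(-349)) = -3*(108 + 349) = -3*457 = -1371)
sqrt(303214 + D(sqrt(155 - 110), Q)) = sqrt(303214 - 1371/sqrt(155 - 110)) = sqrt(303214 - 1371*sqrt(5)/15) = sqrt(303214 - 457*sqrt(5)/5)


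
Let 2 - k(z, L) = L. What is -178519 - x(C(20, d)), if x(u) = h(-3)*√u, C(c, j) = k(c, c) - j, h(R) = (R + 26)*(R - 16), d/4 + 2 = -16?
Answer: -178519 + 1311*√6 ≈ -1.7531e+5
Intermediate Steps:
d = -72 (d = -8 + 4*(-16) = -8 - 64 = -72)
k(z, L) = 2 - L
h(R) = (-16 + R)*(26 + R) (h(R) = (26 + R)*(-16 + R) = (-16 + R)*(26 + R))
C(c, j) = 2 - c - j (C(c, j) = (2 - c) - j = 2 - c - j)
x(u) = -437*√u (x(u) = (-416 + (-3)² + 10*(-3))*√u = (-416 + 9 - 30)*√u = -437*√u)
-178519 - x(C(20, d)) = -178519 - (-437)*√(2 - 1*20 - 1*(-72)) = -178519 - (-437)*√(2 - 20 + 72) = -178519 - (-437)*√54 = -178519 - (-437)*3*√6 = -178519 - (-1311)*√6 = -178519 + 1311*√6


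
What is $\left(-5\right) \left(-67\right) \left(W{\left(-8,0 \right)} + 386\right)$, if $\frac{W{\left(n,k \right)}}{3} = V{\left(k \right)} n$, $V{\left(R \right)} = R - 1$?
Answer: $137350$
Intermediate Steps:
$V{\left(R \right)} = -1 + R$
$W{\left(n,k \right)} = 3 n \left(-1 + k\right)$ ($W{\left(n,k \right)} = 3 \left(-1 + k\right) n = 3 n \left(-1 + k\right)$)
$\left(-5\right) \left(-67\right) \left(W{\left(-8,0 \right)} + 386\right) = \left(-5\right) \left(-67\right) \left(3 \left(-8\right) \left(-1 + 0\right) + 386\right) = 335 \left(3 \left(-8\right) \left(-1\right) + 386\right) = 335 \left(24 + 386\right) = 335 \cdot 410 = 137350$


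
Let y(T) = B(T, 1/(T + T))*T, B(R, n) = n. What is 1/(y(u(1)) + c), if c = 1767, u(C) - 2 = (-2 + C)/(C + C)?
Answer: 2/3535 ≈ 0.00056577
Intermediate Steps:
u(C) = 2 + (-2 + C)/(2*C) (u(C) = 2 + (-2 + C)/(C + C) = 2 + (-2 + C)/((2*C)) = 2 + (-2 + C)*(1/(2*C)) = 2 + (-2 + C)/(2*C))
y(T) = 1/2 (y(T) = T/(T + T) = T/((2*T)) = (1/(2*T))*T = 1/2)
1/(y(u(1)) + c) = 1/(1/2 + 1767) = 1/(3535/2) = 2/3535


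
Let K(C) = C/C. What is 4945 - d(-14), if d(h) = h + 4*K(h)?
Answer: 4955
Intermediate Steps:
K(C) = 1
d(h) = 4 + h (d(h) = h + 4*1 = h + 4 = 4 + h)
4945 - d(-14) = 4945 - (4 - 14) = 4945 - 1*(-10) = 4945 + 10 = 4955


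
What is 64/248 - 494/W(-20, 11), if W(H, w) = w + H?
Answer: 15386/279 ≈ 55.147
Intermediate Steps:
W(H, w) = H + w
64/248 - 494/W(-20, 11) = 64/248 - 494/(-20 + 11) = 64*(1/248) - 494/(-9) = 8/31 - 494*(-1/9) = 8/31 + 494/9 = 15386/279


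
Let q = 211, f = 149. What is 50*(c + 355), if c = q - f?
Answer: 20850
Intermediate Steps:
c = 62 (c = 211 - 1*149 = 211 - 149 = 62)
50*(c + 355) = 50*(62 + 355) = 50*417 = 20850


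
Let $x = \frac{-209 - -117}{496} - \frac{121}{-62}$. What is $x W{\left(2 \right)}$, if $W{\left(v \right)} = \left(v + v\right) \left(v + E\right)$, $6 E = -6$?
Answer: $\frac{219}{31} \approx 7.0645$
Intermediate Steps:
$E = -1$ ($E = \frac{1}{6} \left(-6\right) = -1$)
$W{\left(v \right)} = 2 v \left(-1 + v\right)$ ($W{\left(v \right)} = \left(v + v\right) \left(v - 1\right) = 2 v \left(-1 + v\right)$)
$x = \frac{219}{124}$ ($x = \left(-209 + 117\right) \frac{1}{496} - - \frac{121}{62} = \left(-92\right) \frac{1}{496} + \frac{121}{62} = - \frac{23}{124} + \frac{121}{62} = \frac{219}{124} \approx 1.7661$)
$x W{\left(2 \right)} = \frac{219 \cdot 2 \cdot 2 \left(-1 + 2\right)}{124} = \frac{219 \cdot 2 \cdot 2 \cdot 1}{124} = \frac{219}{124} \cdot 4 = \frac{219}{31}$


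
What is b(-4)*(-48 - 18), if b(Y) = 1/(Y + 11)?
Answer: -66/7 ≈ -9.4286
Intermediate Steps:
b(Y) = 1/(11 + Y)
b(-4)*(-48 - 18) = (-48 - 18)/(11 - 4) = -66/7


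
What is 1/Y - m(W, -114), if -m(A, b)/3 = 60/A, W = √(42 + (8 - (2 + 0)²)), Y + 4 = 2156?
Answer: 1/2152 + 90*√46/23 ≈ 26.540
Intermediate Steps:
Y = 2152 (Y = -4 + 2156 = 2152)
W = √46 (W = √(42 + (8 - 1*2²)) = √(42 + (8 - 1*4)) = √(42 + (8 - 4)) = √(42 + 4) = √46 ≈ 6.7823)
m(A, b) = -180/A
1/Y - m(W, -114) = 1/2152 - (-180)/(√46) = 1/2152 - (-180)*√46/46 = 1/2152 - (-90)*√46/23 = 1/2152 + 90*√46/23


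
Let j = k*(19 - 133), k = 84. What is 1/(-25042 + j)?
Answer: -1/34618 ≈ -2.8887e-5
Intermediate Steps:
j = -9576 (j = 84*(19 - 133) = 84*(-114) = -9576)
1/(-25042 + j) = 1/(-25042 - 9576) = 1/(-34618) = -1/34618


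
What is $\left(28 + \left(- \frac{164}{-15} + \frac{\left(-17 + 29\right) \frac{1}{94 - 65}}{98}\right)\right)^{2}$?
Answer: $\frac{688823642116}{454329225} \approx 1516.1$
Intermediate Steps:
$\left(28 + \left(- \frac{164}{-15} + \frac{\left(-17 + 29\right) \frac{1}{94 - 65}}{98}\right)\right)^{2} = \left(28 + \left(\left(-164\right) \left(- \frac{1}{15}\right) + \frac{12}{29} \cdot \frac{1}{98}\right)\right)^{2} = \left(28 + \left(\frac{164}{15} + 12 \cdot \frac{1}{29} \cdot \frac{1}{98}\right)\right)^{2} = \left(28 + \left(\frac{164}{15} + \frac{12}{29} \cdot \frac{1}{98}\right)\right)^{2} = \left(28 + \left(\frac{164}{15} + \frac{6}{1421}\right)\right)^{2} = \left(28 + \frac{233134}{21315}\right)^{2} = \left(\frac{829954}{21315}\right)^{2} = \frac{688823642116}{454329225}$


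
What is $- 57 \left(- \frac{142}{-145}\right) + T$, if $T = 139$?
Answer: $\frac{12061}{145} \approx 83.179$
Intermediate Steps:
$- 57 \left(- \frac{142}{-145}\right) + T = - 57 \left(- \frac{142}{-145}\right) + 139 = - 57 \left(\left(-142\right) \left(- \frac{1}{145}\right)\right) + 139 = \left(-57\right) \frac{142}{145} + 139 = - \frac{8094}{145} + 139 = \frac{12061}{145}$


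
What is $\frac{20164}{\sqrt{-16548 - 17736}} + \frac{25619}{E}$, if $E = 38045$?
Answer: $\frac{25619}{38045} - \frac{10082 i \sqrt{8571}}{8571} \approx 0.67339 - 108.9 i$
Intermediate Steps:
$\frac{20164}{\sqrt{-16548 - 17736}} + \frac{25619}{E} = \frac{20164}{\sqrt{-16548 - 17736}} + \frac{25619}{38045} = \frac{20164}{\sqrt{-34284}} + 25619 \cdot \frac{1}{38045} = \frac{20164}{2 i \sqrt{8571}} + \frac{25619}{38045} = 20164 \left(- \frac{i \sqrt{8571}}{17142}\right) + \frac{25619}{38045} = - \frac{10082 i \sqrt{8571}}{8571} + \frac{25619}{38045} = \frac{25619}{38045} - \frac{10082 i \sqrt{8571}}{8571}$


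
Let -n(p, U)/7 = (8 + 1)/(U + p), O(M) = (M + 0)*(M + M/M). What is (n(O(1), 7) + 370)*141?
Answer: 51183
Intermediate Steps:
O(M) = M*(1 + M) (O(M) = M*(M + 1) = M*(1 + M))
n(p, U) = -63/(U + p) (n(p, U) = -7*(8 + 1)/(U + p) = -63/(U + p))
(n(O(1), 7) + 370)*141 = (-63/(7 + 1*(1 + 1)) + 370)*141 = (-63/(7 + 1*2) + 370)*141 = (-63/(7 + 2) + 370)*141 = (-63/9 + 370)*141 = (-63*⅑ + 370)*141 = (-7 + 370)*141 = 363*141 = 51183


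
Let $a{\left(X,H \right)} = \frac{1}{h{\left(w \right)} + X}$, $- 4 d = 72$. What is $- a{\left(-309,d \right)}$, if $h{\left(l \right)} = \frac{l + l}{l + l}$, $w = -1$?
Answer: $\frac{1}{308} \approx 0.0032468$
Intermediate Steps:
$d = -18$ ($d = \left(- \frac{1}{4}\right) 72 = -18$)
$h{\left(l \right)} = 1$ ($h{\left(l \right)} = \frac{2 l}{2 l} = 2 l \frac{1}{2 l} = 1$)
$a{\left(X,H \right)} = \frac{1}{1 + X}$
$- a{\left(-309,d \right)} = - \frac{1}{1 - 309} = - \frac{1}{-308} = \left(-1\right) \left(- \frac{1}{308}\right) = \frac{1}{308}$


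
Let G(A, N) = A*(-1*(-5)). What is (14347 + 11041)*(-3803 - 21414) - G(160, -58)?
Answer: -640209996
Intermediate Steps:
G(A, N) = 5*A (G(A, N) = A*5 = 5*A)
(14347 + 11041)*(-3803 - 21414) - G(160, -58) = (14347 + 11041)*(-3803 - 21414) - 5*160 = 25388*(-25217) - 1*800 = -640209196 - 800 = -640209996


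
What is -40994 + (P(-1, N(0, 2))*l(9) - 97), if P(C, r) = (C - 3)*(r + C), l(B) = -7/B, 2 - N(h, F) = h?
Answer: -369791/9 ≈ -41088.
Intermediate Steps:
N(h, F) = 2 - h
P(C, r) = (-3 + C)*(C + r)
-40994 + (P(-1, N(0, 2))*l(9) - 97) = -40994 + (((-1)**2 - 3*(-1) - 3*(2 - 1*0) - (2 - 1*0))*(-7/9) - 97) = -40994 + ((1 + 3 - 3*(2 + 0) - (2 + 0))*(-7*1/9) - 97) = -40994 + ((1 + 3 - 3*2 - 1*2)*(-7/9) - 97) = -40994 + ((1 + 3 - 6 - 2)*(-7/9) - 97) = -40994 + (-4*(-7/9) - 97) = -40994 + (28/9 - 97) = -40994 - 845/9 = -369791/9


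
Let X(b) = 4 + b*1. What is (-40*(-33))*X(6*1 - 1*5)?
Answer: 6600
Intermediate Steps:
X(b) = 4 + b
(-40*(-33))*X(6*1 - 1*5) = (-40*(-33))*(4 + (6*1 - 1*5)) = 1320*(4 + (6 - 5)) = 1320*(4 + 1) = 1320*5 = 6600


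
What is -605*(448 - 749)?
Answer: 182105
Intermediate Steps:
-605*(448 - 749) = -605*(-301) = 182105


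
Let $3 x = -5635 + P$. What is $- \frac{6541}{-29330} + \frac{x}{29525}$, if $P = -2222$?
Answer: $\frac{23261551}{173193650} \approx 0.13431$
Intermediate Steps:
$x = -2619$ ($x = \frac{-5635 - 2222}{3} = \frac{1}{3} \left(-7857\right) = -2619$)
$- \frac{6541}{-29330} + \frac{x}{29525} = - \frac{6541}{-29330} - \frac{2619}{29525} = \left(-6541\right) \left(- \frac{1}{29330}\right) - \frac{2619}{29525} = \frac{6541}{29330} - \frac{2619}{29525} = \frac{23261551}{173193650}$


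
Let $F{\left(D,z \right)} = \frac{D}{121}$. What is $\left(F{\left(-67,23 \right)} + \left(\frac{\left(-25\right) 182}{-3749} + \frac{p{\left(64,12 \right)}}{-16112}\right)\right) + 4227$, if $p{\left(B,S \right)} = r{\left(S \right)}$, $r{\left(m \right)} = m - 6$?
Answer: $\frac{15449708031513}{3654435224} \approx 4227.7$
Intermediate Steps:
$r{\left(m \right)} = -6 + m$ ($r{\left(m \right)} = m - 6 = -6 + m$)
$p{\left(B,S \right)} = -6 + S$
$F{\left(D,z \right)} = \frac{D}{121}$ ($F{\left(D,z \right)} = D \frac{1}{121} = \frac{D}{121}$)
$\left(F{\left(-67,23 \right)} + \left(\frac{\left(-25\right) 182}{-3749} + \frac{p{\left(64,12 \right)}}{-16112}\right)\right) + 4227 = \left(\frac{1}{121} \left(-67\right) + \left(\frac{\left(-25\right) 182}{-3749} + \frac{-6 + 12}{-16112}\right)\right) + 4227 = \left(- \frac{67}{121} + \left(\left(-4550\right) \left(- \frac{1}{3749}\right) + 6 \left(- \frac{1}{16112}\right)\right)\right) + 4227 = \left(- \frac{67}{121} + \left(\frac{4550}{3749} - \frac{3}{8056}\right)\right) + 4227 = \left(- \frac{67}{121} + \frac{36643553}{30201944}\right) + 4227 = \frac{2410339665}{3654435224} + 4227 = \frac{15449708031513}{3654435224}$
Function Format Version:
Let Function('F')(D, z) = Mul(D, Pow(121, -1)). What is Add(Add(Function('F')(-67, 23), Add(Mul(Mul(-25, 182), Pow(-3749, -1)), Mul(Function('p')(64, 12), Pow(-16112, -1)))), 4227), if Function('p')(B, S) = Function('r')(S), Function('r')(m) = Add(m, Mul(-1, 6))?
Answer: Rational(15449708031513, 3654435224) ≈ 4227.7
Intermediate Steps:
Function('r')(m) = Add(-6, m) (Function('r')(m) = Add(m, -6) = Add(-6, m))
Function('p')(B, S) = Add(-6, S)
Function('F')(D, z) = Mul(Rational(1, 121), D) (Function('F')(D, z) = Mul(D, Rational(1, 121)) = Mul(Rational(1, 121), D))
Add(Add(Function('F')(-67, 23), Add(Mul(Mul(-25, 182), Pow(-3749, -1)), Mul(Function('p')(64, 12), Pow(-16112, -1)))), 4227) = Add(Add(Mul(Rational(1, 121), -67), Add(Mul(Mul(-25, 182), Pow(-3749, -1)), Mul(Add(-6, 12), Pow(-16112, -1)))), 4227) = Add(Add(Rational(-67, 121), Add(Mul(-4550, Rational(-1, 3749)), Mul(6, Rational(-1, 16112)))), 4227) = Add(Add(Rational(-67, 121), Add(Rational(4550, 3749), Rational(-3, 8056))), 4227) = Add(Add(Rational(-67, 121), Rational(36643553, 30201944)), 4227) = Add(Rational(2410339665, 3654435224), 4227) = Rational(15449708031513, 3654435224)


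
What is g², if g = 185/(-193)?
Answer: 34225/37249 ≈ 0.91882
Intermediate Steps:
g = -185/193 (g = 185*(-1/193) = -185/193 ≈ -0.95855)
g² = (-185/193)² = 34225/37249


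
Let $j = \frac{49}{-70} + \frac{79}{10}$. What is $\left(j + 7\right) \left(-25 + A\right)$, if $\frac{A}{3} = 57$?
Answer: $\frac{10366}{5} \approx 2073.2$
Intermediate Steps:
$A = 171$ ($A = 3 \cdot 57 = 171$)
$j = \frac{36}{5}$ ($j = 49 \left(- \frac{1}{70}\right) + 79 \cdot \frac{1}{10} = - \frac{7}{10} + \frac{79}{10} = \frac{36}{5} \approx 7.2$)
$\left(j + 7\right) \left(-25 + A\right) = \left(\frac{36}{5} + 7\right) \left(-25 + 171\right) = \frac{71}{5} \cdot 146 = \frac{10366}{5}$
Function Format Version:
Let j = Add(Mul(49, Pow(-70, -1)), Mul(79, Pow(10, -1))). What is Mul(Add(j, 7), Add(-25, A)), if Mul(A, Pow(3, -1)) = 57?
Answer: Rational(10366, 5) ≈ 2073.2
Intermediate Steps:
A = 171 (A = Mul(3, 57) = 171)
j = Rational(36, 5) (j = Add(Mul(49, Rational(-1, 70)), Mul(79, Rational(1, 10))) = Add(Rational(-7, 10), Rational(79, 10)) = Rational(36, 5) ≈ 7.2000)
Mul(Add(j, 7), Add(-25, A)) = Mul(Add(Rational(36, 5), 7), Add(-25, 171)) = Mul(Rational(71, 5), 146) = Rational(10366, 5)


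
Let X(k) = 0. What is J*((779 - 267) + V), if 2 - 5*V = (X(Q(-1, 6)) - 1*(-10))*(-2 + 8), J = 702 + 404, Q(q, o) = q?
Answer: 2767212/5 ≈ 5.5344e+5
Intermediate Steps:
J = 1106
V = -58/5 (V = ⅖ - (0 - 1*(-10))*(-2 + 8)/5 = ⅖ - (0 + 10)*6/5 = ⅖ - 2*6 = ⅖ - ⅕*60 = ⅖ - 12 = -58/5 ≈ -11.600)
J*((779 - 267) + V) = 1106*((779 - 267) - 58/5) = 1106*(512 - 58/5) = 1106*(2502/5) = 2767212/5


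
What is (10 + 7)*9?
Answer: 153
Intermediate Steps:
(10 + 7)*9 = 17*9 = 153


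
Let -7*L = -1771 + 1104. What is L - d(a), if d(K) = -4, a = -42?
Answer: 695/7 ≈ 99.286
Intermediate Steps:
L = 667/7 (L = -(-1771 + 1104)/7 = -⅐*(-667) = 667/7 ≈ 95.286)
L - d(a) = 667/7 - 1*(-4) = 667/7 + 4 = 695/7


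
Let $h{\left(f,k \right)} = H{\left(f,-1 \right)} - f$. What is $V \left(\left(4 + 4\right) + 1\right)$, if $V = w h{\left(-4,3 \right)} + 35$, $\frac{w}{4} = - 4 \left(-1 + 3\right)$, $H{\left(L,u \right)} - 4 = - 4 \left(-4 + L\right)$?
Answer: $-11205$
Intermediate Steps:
$H{\left(L,u \right)} = 20 - 4 L$ ($H{\left(L,u \right)} = 4 - 4 \left(-4 + L\right) = 4 - \left(-16 + 4 L\right) = 20 - 4 L$)
$w = -32$ ($w = 4 \left(- 4 \left(-1 + 3\right)\right) = 4 \left(\left(-4\right) 2\right) = 4 \left(-8\right) = -32$)
$h{\left(f,k \right)} = 20 - 5 f$ ($h{\left(f,k \right)} = \left(20 - 4 f\right) - f = 20 - 5 f$)
$V = -1245$ ($V = - 32 \left(20 - -20\right) + 35 = - 32 \left(20 + 20\right) + 35 = \left(-32\right) 40 + 35 = -1280 + 35 = -1245$)
$V \left(\left(4 + 4\right) + 1\right) = - 1245 \left(\left(4 + 4\right) + 1\right) = - 1245 \left(8 + 1\right) = \left(-1245\right) 9 = -11205$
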